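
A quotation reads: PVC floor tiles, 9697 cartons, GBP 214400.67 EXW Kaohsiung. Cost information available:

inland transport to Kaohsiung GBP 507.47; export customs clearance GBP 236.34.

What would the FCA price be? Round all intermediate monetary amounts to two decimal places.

From EXW to FCA, the seller additionally bears: inland to port, export clearance.
FCA price = 214400.67 + 507.47 + 236.34 = 215144.48

FCA price: GBP 215144.48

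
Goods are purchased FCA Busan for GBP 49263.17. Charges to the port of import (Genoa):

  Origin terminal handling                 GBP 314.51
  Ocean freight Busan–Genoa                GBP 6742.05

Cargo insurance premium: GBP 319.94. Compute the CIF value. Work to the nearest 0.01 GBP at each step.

CIF = FCA price + pre-shipment costs + freight + insurance
CIF = 49263.17 + 314.51 + 6742.05 + 319.94 = 56639.67

CIF value: GBP 56639.67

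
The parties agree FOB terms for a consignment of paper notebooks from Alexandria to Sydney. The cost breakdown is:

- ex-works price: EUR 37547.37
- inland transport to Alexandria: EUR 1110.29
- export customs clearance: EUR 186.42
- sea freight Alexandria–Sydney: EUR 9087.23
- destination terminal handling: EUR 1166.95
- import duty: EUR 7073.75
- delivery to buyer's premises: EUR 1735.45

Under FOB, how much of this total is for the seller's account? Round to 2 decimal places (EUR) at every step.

Seller's account: EUR 38844.08

FOB: the seller bears costs until goods are on board at the origin port; the buyer bears freight, insurance and all costs thereafter.
Seller's account: goods 37547.37 + inland to port 1110.29 + export clearance 186.42 = 38844.08
Buyer's account: freight 9087.23 + destination terminal 1166.95 + duty 7073.75 + delivery 1735.45 = 19063.38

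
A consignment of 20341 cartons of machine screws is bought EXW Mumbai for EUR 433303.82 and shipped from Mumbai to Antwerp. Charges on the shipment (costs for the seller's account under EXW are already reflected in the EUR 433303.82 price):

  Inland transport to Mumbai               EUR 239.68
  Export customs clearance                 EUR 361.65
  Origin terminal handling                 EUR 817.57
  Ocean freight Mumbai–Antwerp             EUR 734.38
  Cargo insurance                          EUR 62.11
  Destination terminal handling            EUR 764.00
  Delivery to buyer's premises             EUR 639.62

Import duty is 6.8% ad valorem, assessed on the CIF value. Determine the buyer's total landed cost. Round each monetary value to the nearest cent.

Total landed cost: EUR 466538.14

EXW: the seller makes goods available at their premises; the buyer bears all onward costs.
CIF value = EXW price + inland to port + export clearance + origin terminal + freight + insurance = 433303.82 + 239.68 + 361.65 + 817.57 + 734.38 + 62.11 = 435519.21
Import duty = 435519.21 × 6.8% = 29615.31
Buyer bears: inland to port 239.68 + export clearance 361.65 + origin terminal 817.57 + freight 734.38 + insurance 62.11 + destination terminal 764.00 + delivery 639.62 + duty 29615.31 = 33234.32
Landed cost = invoice 433303.82 + 33234.32 = 466538.14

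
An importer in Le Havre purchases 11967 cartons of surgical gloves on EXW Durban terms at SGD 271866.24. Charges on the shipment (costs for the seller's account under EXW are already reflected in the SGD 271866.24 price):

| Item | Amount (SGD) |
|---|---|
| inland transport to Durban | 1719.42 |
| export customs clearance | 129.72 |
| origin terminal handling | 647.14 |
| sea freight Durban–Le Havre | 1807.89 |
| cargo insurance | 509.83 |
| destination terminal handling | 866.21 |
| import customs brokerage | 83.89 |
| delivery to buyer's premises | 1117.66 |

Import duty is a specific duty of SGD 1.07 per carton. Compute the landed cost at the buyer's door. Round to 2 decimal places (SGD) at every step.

EXW: the seller makes goods available at their premises; the buyer bears all onward costs.
CIF value = EXW price + inland to port + export clearance + origin terminal + freight + insurance = 271866.24 + 1719.42 + 129.72 + 647.14 + 1807.89 + 509.83 = 276680.24
Import duty = 11967 × 1.07 = 12804.69
Buyer bears: inland to port 1719.42 + export clearance 129.72 + origin terminal 647.14 + freight 1807.89 + insurance 509.83 + destination terminal 866.21 + brokerage 83.89 + delivery 1117.66 + duty 12804.69 = 19686.45
Landed cost = invoice 271866.24 + 19686.45 = 291552.69

Total landed cost: SGD 291552.69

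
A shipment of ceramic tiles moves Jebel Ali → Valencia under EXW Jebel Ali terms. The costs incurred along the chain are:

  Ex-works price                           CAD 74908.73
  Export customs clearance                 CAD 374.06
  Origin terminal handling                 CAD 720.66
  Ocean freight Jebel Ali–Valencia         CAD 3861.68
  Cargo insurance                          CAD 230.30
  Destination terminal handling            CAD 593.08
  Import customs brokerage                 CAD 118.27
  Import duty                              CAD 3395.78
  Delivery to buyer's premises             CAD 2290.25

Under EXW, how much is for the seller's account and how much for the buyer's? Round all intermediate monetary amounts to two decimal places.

EXW: the seller makes goods available at their premises; the buyer bears all onward costs.
Seller's account: goods 74908.73 = 74908.73
Buyer's account: export clearance 374.06 + origin terminal 720.66 + freight 3861.68 + insurance 230.30 + destination terminal 593.08 + brokerage 118.27 + duty 3395.78 + delivery 2290.25 = 11584.08

Seller: CAD 74908.73; buyer: CAD 11584.08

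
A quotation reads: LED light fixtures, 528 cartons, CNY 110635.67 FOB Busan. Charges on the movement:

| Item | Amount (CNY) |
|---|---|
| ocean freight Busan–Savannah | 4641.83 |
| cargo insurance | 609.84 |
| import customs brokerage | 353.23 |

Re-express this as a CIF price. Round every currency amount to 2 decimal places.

CIF price: CNY 115887.34

Not relevant to the conversion: brokerage — on the buyer under both terms; not part of either seller's price.
From FOB to CIF, the seller additionally bears: freight, insurance.
CIF price = 110635.67 + 4641.83 + 609.84 = 115887.34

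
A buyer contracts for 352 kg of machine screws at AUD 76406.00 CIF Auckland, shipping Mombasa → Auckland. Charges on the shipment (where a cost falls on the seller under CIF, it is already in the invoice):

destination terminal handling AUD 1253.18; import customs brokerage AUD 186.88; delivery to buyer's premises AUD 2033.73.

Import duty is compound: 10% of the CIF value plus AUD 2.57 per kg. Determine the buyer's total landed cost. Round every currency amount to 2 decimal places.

Total landed cost: AUD 88425.03

CIF: the seller pays costs through ocean freight and marine insurance to the destination port.
The CIF price already equals the CIF value: 76406.00
Ad valorem component: 76406.00 × 10% = 7640.60
Specific component: 352 × 2.57 = 904.64
Import duty = 7640.60 + 904.64 = 8545.24
Buyer bears: destination terminal 1253.18 + brokerage 186.88 + delivery 2033.73 + duty 8545.24 = 12019.03
Landed cost = invoice 76406.00 + 12019.03 = 88425.03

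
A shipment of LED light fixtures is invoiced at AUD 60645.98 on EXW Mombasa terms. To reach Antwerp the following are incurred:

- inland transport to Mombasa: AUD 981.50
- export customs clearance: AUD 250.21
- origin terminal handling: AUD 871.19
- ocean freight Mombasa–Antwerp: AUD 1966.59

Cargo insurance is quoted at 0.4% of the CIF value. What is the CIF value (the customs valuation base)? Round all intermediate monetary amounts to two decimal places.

CIF value: AUD 64975.37

Let C be the CIF value. C = EXW price + pre-shipment costs + freight + 0.4% × C
C − 0.4% × C = 60645.98 + 981.50 + 250.21 + 871.19 + 1966.59
0.996 × C = 64715.47
C = 64715.47 / 0.996 = 64975.37
Insurance premium = 0.4% × 64975.37 = 259.90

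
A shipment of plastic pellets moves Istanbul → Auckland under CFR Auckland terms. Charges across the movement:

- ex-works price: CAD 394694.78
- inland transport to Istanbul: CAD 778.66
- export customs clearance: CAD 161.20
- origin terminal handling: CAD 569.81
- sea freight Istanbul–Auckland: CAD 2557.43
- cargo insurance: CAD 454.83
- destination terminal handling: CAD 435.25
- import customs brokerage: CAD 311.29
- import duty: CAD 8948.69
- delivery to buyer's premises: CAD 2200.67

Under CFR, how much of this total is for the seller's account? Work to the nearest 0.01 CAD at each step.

CFR: the seller pays costs through ocean freight to the destination port, but not insurance.
Seller's account: goods 394694.78 + inland to port 778.66 + export clearance 161.20 + origin terminal 569.81 + freight 2557.43 = 398761.88
Buyer's account: insurance 454.83 + destination terminal 435.25 + brokerage 311.29 + duty 8948.69 + delivery 2200.67 = 12350.73

Seller's account: CAD 398761.88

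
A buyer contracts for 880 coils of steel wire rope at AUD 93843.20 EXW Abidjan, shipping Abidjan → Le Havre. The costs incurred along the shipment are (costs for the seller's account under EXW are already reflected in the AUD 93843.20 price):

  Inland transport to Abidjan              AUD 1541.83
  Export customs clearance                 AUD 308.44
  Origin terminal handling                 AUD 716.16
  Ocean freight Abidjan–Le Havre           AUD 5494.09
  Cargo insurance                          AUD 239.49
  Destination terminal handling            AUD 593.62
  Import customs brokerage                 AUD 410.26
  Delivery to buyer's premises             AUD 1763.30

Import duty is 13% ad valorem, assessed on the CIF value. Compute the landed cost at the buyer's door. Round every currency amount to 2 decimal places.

Total landed cost: AUD 118189.01

EXW: the seller makes goods available at their premises; the buyer bears all onward costs.
CIF value = EXW price + inland to port + export clearance + origin terminal + freight + insurance = 93843.20 + 1541.83 + 308.44 + 716.16 + 5494.09 + 239.49 = 102143.21
Import duty = 102143.21 × 13% = 13278.62
Buyer bears: inland to port 1541.83 + export clearance 308.44 + origin terminal 716.16 + freight 5494.09 + insurance 239.49 + destination terminal 593.62 + brokerage 410.26 + delivery 1763.30 + duty 13278.62 = 24345.81
Landed cost = invoice 93843.20 + 24345.81 = 118189.01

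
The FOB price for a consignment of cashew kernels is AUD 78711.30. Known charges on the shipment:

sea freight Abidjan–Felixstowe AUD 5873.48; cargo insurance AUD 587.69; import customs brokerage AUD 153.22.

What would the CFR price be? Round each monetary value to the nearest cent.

CFR price: AUD 84584.78

Not relevant to the conversion: insurance, brokerage — on the buyer under both terms; not part of either seller's price.
From FOB to CFR, the seller additionally bears: freight.
CFR price = 78711.30 + 5873.48 = 84584.78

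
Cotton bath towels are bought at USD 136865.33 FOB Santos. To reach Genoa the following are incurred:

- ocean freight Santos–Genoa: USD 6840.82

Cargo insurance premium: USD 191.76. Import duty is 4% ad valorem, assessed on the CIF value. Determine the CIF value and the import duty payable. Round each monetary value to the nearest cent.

CIF value: USD 143897.91; import duty: USD 5755.92

CIF = FOB price + freight + insurance
CIF = 136865.33 + 6840.82 + 191.76 = 143897.91
Import duty = 143897.91 × 4% = 5755.92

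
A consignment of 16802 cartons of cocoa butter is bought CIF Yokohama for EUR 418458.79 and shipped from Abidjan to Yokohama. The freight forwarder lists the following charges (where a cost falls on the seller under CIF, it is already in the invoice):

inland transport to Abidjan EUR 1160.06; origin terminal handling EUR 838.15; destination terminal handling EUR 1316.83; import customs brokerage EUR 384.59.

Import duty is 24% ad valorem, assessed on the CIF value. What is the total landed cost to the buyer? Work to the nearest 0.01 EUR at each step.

Total landed cost: EUR 520590.32

CIF: the seller pays costs through ocean freight and marine insurance to the destination port.
Already in the invoice (seller's account under CIF): inland to port, origin terminal — exclude.
The CIF price already equals the CIF value: 418458.79
Import duty = 418458.79 × 24% = 100430.11
Buyer bears: destination terminal 1316.83 + brokerage 384.59 + duty 100430.11 = 102131.53
Landed cost = invoice 418458.79 + 102131.53 = 520590.32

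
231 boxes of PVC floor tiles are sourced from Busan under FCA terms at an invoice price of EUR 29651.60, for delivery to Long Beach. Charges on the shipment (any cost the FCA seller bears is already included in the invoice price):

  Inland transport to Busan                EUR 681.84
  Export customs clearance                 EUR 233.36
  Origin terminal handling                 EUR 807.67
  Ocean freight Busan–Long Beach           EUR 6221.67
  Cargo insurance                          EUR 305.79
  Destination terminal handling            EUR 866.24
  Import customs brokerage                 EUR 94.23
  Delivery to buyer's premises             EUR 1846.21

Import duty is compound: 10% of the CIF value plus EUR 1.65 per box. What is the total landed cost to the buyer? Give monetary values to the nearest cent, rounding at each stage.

FCA: the seller delivers export-cleared goods to the carrier; the buyer bears costs from that point.
Already in the invoice (seller's account under FCA): inland to port, export clearance — exclude.
CIF value = FCA price + origin terminal + freight + insurance = 29651.60 + 807.67 + 6221.67 + 305.79 = 36986.73
Ad valorem component: 36986.73 × 10% = 3698.67
Specific component: 231 × 1.65 = 381.15
Import duty = 3698.67 + 381.15 = 4079.82
Buyer bears: origin terminal 807.67 + freight 6221.67 + insurance 305.79 + destination terminal 866.24 + brokerage 94.23 + delivery 1846.21 + duty 4079.82 = 14221.63
Landed cost = invoice 29651.60 + 14221.63 = 43873.23

Total landed cost: EUR 43873.23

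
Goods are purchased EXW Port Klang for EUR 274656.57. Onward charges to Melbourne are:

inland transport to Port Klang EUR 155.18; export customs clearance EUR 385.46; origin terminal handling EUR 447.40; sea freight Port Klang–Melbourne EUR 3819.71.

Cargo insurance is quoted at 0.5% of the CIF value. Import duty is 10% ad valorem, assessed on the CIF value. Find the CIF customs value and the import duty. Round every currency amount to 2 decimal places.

CIF value: EUR 280868.66; import duty: EUR 28086.87

Let C be the CIF value. C = EXW price + pre-shipment costs + freight + 0.5% × C
C − 0.5% × C = 274656.57 + 155.18 + 385.46 + 447.40 + 3819.71
0.995 × C = 279464.32
C = 279464.32 / 0.995 = 280868.66
Insurance premium = 0.5% × 280868.66 = 1404.34
Import duty = 280868.66 × 10% = 28086.87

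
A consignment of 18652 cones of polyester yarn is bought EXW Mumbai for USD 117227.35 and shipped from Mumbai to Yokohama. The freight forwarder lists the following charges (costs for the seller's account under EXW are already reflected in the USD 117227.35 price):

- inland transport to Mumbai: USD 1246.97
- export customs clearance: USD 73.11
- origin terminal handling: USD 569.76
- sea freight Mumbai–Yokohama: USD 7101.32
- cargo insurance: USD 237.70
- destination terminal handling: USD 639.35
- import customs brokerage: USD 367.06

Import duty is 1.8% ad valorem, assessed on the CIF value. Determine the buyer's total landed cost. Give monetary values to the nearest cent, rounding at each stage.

EXW: the seller makes goods available at their premises; the buyer bears all onward costs.
CIF value = EXW price + inland to port + export clearance + origin terminal + freight + insurance = 117227.35 + 1246.97 + 73.11 + 569.76 + 7101.32 + 237.70 = 126456.21
Import duty = 126456.21 × 1.8% = 2276.21
Buyer bears: inland to port 1246.97 + export clearance 73.11 + origin terminal 569.76 + freight 7101.32 + insurance 237.70 + destination terminal 639.35 + brokerage 367.06 + duty 2276.21 = 12511.48
Landed cost = invoice 117227.35 + 12511.48 = 129738.83

Total landed cost: USD 129738.83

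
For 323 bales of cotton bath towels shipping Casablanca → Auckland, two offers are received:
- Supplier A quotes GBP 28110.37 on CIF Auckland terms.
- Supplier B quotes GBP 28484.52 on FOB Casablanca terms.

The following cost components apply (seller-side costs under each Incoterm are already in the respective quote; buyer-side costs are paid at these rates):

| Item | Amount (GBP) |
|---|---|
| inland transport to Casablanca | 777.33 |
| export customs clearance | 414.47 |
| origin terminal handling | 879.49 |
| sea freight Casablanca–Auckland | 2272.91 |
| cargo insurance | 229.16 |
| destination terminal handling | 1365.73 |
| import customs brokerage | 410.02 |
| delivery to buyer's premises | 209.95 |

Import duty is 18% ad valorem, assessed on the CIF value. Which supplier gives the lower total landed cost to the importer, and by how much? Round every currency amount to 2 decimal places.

Supplier A is cheaper by GBP 3393.94

Supplier A (CIF):
The CIF price already equals the CIF value: 28110.37
Import duty = 28110.37 × 18% = 5059.87
Buyer bears (A): 1365.73 + 410.02 + 209.95 = 1985.70
Landed cost (A) = invoice 28110.37 + 1985.70 + duty 5059.87 = 35155.94
Supplier B (FOB):
CIF value = FOB price + freight + insurance = 28484.52 + 2272.91 + 229.16 = 30986.59
Import duty = 30986.59 × 18% = 5577.59
Buyer bears (B): 2272.91 + 229.16 + 1365.73 + 410.02 + 209.95 = 4487.77
Landed cost (B) = invoice 28484.52 + 4487.77 + duty 5577.59 = 38549.88
Difference = |35155.94 − 38549.88| = 3393.94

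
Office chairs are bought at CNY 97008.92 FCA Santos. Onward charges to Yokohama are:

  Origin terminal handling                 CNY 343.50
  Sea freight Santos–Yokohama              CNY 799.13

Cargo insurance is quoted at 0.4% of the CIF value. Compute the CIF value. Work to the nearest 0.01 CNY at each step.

CIF value: CNY 98545.73

Let C be the CIF value. C = FCA price + pre-shipment costs + freight + 0.4% × C
C − 0.4% × C = 97008.92 + 343.50 + 799.13
0.996 × C = 98151.55
C = 98151.55 / 0.996 = 98545.73
Insurance premium = 0.4% × 98545.73 = 394.18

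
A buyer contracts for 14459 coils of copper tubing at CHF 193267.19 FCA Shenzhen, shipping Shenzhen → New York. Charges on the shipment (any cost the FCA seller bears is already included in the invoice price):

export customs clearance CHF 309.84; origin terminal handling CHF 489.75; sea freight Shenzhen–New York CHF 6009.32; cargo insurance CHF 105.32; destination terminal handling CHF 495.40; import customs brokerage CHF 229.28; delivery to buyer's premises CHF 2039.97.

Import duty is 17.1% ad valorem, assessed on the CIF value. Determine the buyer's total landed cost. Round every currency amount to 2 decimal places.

Total landed cost: CHF 236814.27

FCA: the seller delivers export-cleared goods to the carrier; the buyer bears costs from that point.
Already in the invoice (seller's account under FCA): export clearance — exclude.
CIF value = FCA price + origin terminal + freight + insurance = 193267.19 + 489.75 + 6009.32 + 105.32 = 199871.58
Import duty = 199871.58 × 17.1% = 34178.04
Buyer bears: origin terminal 489.75 + freight 6009.32 + insurance 105.32 + destination terminal 495.40 + brokerage 229.28 + delivery 2039.97 + duty 34178.04 = 43547.08
Landed cost = invoice 193267.19 + 43547.08 = 236814.27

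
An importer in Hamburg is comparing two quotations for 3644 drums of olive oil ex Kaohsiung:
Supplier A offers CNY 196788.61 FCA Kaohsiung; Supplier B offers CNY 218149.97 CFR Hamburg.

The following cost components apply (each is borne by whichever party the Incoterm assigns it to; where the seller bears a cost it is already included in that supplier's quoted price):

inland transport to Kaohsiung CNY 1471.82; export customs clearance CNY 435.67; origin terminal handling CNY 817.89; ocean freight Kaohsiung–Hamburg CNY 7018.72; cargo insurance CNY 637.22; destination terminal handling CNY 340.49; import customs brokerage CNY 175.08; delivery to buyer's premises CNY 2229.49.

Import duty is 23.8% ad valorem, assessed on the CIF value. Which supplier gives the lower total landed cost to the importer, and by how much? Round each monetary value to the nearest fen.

Supplier A is cheaper by CNY 16743.64

Supplier A (FCA):
CIF value = FCA price + origin terminal + freight + insurance = 196788.61 + 817.89 + 7018.72 + 637.22 = 205262.44
Import duty = 205262.44 × 23.8% = 48852.46
Buyer bears (A): 817.89 + 7018.72 + 637.22 + 340.49 + 175.08 + 2229.49 = 11218.89
Landed cost (A) = invoice 196788.61 + 11218.89 + duty 48852.46 = 256859.96
Supplier B (CFR):
CIF value = CFR price + insurance = 218149.97 + 637.22 = 218787.19
Import duty = 218787.19 × 23.8% = 52071.35
Buyer bears (B): 637.22 + 340.49 + 175.08 + 2229.49 = 3382.28
Landed cost (B) = invoice 218149.97 + 3382.28 + duty 52071.35 = 273603.60
Difference = |256859.96 − 273603.60| = 16743.64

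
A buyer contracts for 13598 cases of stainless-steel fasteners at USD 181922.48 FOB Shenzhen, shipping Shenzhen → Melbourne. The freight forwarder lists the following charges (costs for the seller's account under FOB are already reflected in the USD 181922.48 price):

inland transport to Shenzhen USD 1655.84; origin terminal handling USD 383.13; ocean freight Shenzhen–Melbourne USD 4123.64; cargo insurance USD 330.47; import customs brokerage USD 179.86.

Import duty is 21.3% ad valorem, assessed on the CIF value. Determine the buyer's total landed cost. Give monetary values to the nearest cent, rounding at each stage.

FOB: the seller bears costs until goods are on board at the origin port; the buyer bears freight, insurance and all costs thereafter.
Already in the invoice (seller's account under FOB): inland to port, origin terminal — exclude.
CIF value = FOB price + freight + insurance = 181922.48 + 4123.64 + 330.47 = 186376.59
Import duty = 186376.59 × 21.3% = 39698.21
Buyer bears: freight 4123.64 + insurance 330.47 + brokerage 179.86 + duty 39698.21 = 44332.18
Landed cost = invoice 181922.48 + 44332.18 = 226254.66

Total landed cost: USD 226254.66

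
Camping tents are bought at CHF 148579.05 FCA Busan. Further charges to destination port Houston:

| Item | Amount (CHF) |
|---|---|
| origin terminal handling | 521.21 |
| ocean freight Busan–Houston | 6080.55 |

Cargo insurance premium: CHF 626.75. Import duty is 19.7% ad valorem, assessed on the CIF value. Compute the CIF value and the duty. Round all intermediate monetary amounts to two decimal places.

CIF value: CHF 155807.56; import duty: CHF 30694.09

CIF = FCA price + pre-shipment costs + freight + insurance
CIF = 148579.05 + 521.21 + 6080.55 + 626.75 = 155807.56
Import duty = 155807.56 × 19.7% = 30694.09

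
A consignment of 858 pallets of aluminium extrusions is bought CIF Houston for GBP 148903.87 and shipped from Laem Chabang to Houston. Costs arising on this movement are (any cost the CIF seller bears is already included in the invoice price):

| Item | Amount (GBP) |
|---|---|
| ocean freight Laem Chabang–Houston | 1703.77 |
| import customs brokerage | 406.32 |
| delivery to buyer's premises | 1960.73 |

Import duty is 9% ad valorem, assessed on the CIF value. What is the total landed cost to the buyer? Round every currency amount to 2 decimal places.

Total landed cost: GBP 164672.27

CIF: the seller pays costs through ocean freight and marine insurance to the destination port.
Already in the invoice (seller's account under CIF): freight — exclude.
The CIF price already equals the CIF value: 148903.87
Import duty = 148903.87 × 9% = 13401.35
Buyer bears: brokerage 406.32 + delivery 1960.73 + duty 13401.35 = 15768.40
Landed cost = invoice 148903.87 + 15768.40 = 164672.27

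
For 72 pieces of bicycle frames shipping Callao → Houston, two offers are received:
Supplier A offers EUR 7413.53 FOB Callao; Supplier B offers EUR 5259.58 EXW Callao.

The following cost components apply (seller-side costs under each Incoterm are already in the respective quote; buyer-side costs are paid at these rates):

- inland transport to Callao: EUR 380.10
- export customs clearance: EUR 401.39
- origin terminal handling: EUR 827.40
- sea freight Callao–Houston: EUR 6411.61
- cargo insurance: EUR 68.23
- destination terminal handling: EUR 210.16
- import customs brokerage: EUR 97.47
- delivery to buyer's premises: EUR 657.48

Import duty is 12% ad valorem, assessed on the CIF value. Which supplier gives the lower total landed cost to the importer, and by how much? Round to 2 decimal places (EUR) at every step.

Supplier B is cheaper by EUR 610.46

Supplier A (FOB):
CIF value = FOB price + freight + insurance = 7413.53 + 6411.61 + 68.23 = 13893.37
Import duty = 13893.37 × 12% = 1667.20
Buyer bears (A): 6411.61 + 68.23 + 210.16 + 97.47 + 657.48 = 7444.95
Landed cost (A) = invoice 7413.53 + 7444.95 + duty 1667.20 = 16525.68
Supplier B (EXW):
CIF value = EXW price + inland to port + export clearance + origin terminal + freight + insurance = 5259.58 + 380.10 + 401.39 + 827.40 + 6411.61 + 68.23 = 13348.31
Import duty = 13348.31 × 12% = 1601.80
Buyer bears (B): 380.10 + 401.39 + 827.40 + 6411.61 + 68.23 + 210.16 + 97.47 + 657.48 = 9053.84
Landed cost (B) = invoice 5259.58 + 9053.84 + duty 1601.80 = 15915.22
Difference = |16525.68 − 15915.22| = 610.46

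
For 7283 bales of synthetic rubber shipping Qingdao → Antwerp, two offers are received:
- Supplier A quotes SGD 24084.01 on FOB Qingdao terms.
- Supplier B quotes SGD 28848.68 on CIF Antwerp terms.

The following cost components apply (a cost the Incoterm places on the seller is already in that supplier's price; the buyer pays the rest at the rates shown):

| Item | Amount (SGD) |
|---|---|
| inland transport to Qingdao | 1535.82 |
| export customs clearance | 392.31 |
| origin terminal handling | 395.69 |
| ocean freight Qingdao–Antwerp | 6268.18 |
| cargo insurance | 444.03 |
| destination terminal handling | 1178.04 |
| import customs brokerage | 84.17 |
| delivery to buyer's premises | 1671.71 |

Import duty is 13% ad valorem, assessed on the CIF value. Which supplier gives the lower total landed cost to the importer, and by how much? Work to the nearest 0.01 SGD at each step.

Supplier B is cheaper by SGD 2200.72

Supplier A (FOB):
CIF value = FOB price + freight + insurance = 24084.01 + 6268.18 + 444.03 = 30796.22
Import duty = 30796.22 × 13% = 4003.51
Buyer bears (A): 6268.18 + 444.03 + 1178.04 + 84.17 + 1671.71 = 9646.13
Landed cost (A) = invoice 24084.01 + 9646.13 + duty 4003.51 = 37733.65
Supplier B (CIF):
The CIF price already equals the CIF value: 28848.68
Import duty = 28848.68 × 13% = 3750.33
Buyer bears (B): 1178.04 + 84.17 + 1671.71 = 2933.92
Landed cost (B) = invoice 28848.68 + 2933.92 + duty 3750.33 = 35532.93
Difference = |37733.65 − 35532.93| = 2200.72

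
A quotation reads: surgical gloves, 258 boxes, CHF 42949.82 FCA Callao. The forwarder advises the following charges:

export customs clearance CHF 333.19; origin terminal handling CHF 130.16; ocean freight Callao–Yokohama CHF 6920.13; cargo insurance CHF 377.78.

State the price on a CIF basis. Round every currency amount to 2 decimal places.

Not relevant to the conversion: export clearance — on the seller under both FCA and CIF; already in the FCA price and stays in the CIF price.
From FCA to CIF, the seller additionally bears: origin terminal, freight, insurance.
CIF price = 42949.82 + 130.16 + 6920.13 + 377.78 = 50377.89

CIF price: CHF 50377.89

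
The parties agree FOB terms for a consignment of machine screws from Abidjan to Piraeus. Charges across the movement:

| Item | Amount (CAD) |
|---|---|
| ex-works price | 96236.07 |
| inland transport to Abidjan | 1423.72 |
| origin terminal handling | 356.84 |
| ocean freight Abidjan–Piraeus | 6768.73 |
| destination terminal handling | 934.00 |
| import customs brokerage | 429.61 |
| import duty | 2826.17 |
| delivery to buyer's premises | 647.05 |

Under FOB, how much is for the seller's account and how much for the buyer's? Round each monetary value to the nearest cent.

Seller: CAD 98016.63; buyer: CAD 11605.56

FOB: the seller bears costs until goods are on board at the origin port; the buyer bears freight, insurance and all costs thereafter.
Seller's account: goods 96236.07 + inland to port 1423.72 + origin terminal 356.84 = 98016.63
Buyer's account: freight 6768.73 + destination terminal 934.00 + brokerage 429.61 + duty 2826.17 + delivery 647.05 = 11605.56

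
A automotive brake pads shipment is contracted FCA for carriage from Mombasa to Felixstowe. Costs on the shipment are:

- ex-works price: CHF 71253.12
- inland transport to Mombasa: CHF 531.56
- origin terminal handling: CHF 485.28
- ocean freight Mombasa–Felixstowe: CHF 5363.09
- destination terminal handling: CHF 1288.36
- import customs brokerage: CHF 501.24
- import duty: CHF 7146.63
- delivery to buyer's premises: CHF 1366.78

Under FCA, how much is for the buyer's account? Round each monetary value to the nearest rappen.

FCA: the seller delivers export-cleared goods to the carrier; the buyer bears costs from that point.
Seller's account: goods 71253.12 + inland to port 531.56 = 71784.68
Buyer's account: origin terminal 485.28 + freight 5363.09 + destination terminal 1288.36 + brokerage 501.24 + duty 7146.63 + delivery 1366.78 = 16151.38

Buyer's account: CHF 16151.38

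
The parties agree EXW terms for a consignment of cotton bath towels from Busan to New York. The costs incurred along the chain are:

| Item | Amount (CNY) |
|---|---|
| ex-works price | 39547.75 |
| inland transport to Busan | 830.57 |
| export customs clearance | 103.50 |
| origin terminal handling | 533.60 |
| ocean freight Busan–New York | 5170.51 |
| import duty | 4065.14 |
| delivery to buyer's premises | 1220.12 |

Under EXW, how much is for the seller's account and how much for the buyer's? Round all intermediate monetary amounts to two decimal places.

Seller: CNY 39547.75; buyer: CNY 11923.44

EXW: the seller makes goods available at their premises; the buyer bears all onward costs.
Seller's account: goods 39547.75 = 39547.75
Buyer's account: inland to port 830.57 + export clearance 103.50 + origin terminal 533.60 + freight 5170.51 + duty 4065.14 + delivery 1220.12 = 11923.44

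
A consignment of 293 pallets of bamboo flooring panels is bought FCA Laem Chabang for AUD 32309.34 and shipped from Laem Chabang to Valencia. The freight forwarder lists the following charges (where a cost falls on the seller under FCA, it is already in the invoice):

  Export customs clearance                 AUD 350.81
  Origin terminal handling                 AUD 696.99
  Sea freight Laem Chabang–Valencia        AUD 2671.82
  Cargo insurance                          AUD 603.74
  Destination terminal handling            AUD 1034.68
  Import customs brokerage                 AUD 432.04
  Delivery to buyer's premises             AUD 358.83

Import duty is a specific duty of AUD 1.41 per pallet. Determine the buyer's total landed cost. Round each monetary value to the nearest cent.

FCA: the seller delivers export-cleared goods to the carrier; the buyer bears costs from that point.
Already in the invoice (seller's account under FCA): export clearance — exclude.
CIF value = FCA price + origin terminal + freight + insurance = 32309.34 + 696.99 + 2671.82 + 603.74 = 36281.89
Import duty = 293 × 1.41 = 413.13
Buyer bears: origin terminal 696.99 + freight 2671.82 + insurance 603.74 + destination terminal 1034.68 + brokerage 432.04 + delivery 358.83 + duty 413.13 = 6211.23
Landed cost = invoice 32309.34 + 6211.23 = 38520.57

Total landed cost: AUD 38520.57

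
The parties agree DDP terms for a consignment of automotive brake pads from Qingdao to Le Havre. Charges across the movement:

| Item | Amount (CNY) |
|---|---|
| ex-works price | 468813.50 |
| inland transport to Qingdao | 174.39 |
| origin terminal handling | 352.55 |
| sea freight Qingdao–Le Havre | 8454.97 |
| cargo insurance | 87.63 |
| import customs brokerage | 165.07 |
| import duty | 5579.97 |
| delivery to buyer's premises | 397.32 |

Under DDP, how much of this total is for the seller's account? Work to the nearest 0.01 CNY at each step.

DDP: the seller bears all costs including import duty.
Seller's account: goods 468813.50 + inland to port 174.39 + origin terminal 352.55 + freight 8454.97 + insurance 87.63 + brokerage 165.07 + duty 5579.97 + delivery 397.32 = 484025.40
Buyer's account: 0.00

Seller's account: CNY 484025.40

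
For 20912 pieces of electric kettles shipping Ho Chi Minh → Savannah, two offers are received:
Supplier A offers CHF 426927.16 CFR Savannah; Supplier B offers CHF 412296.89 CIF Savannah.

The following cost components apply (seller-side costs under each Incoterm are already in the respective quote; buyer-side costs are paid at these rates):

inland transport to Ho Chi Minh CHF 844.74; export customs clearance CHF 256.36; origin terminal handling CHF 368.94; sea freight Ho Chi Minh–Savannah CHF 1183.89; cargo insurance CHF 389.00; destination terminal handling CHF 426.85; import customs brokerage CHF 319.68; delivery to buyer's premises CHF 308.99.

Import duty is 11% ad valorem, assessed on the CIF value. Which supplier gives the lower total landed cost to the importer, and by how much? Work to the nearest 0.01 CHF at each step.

Supplier A (CFR):
CIF value = CFR price + insurance = 426927.16 + 389.00 = 427316.16
Import duty = 427316.16 × 11% = 47004.78
Buyer bears (A): 389.00 + 426.85 + 319.68 + 308.99 = 1444.52
Landed cost (A) = invoice 426927.16 + 1444.52 + duty 47004.78 = 475376.46
Supplier B (CIF):
The CIF price already equals the CIF value: 412296.89
Import duty = 412296.89 × 11% = 45352.66
Buyer bears (B): 426.85 + 319.68 + 308.99 = 1055.52
Landed cost (B) = invoice 412296.89 + 1055.52 + duty 45352.66 = 458705.07
Difference = |475376.46 − 458705.07| = 16671.39

Supplier B is cheaper by CHF 16671.39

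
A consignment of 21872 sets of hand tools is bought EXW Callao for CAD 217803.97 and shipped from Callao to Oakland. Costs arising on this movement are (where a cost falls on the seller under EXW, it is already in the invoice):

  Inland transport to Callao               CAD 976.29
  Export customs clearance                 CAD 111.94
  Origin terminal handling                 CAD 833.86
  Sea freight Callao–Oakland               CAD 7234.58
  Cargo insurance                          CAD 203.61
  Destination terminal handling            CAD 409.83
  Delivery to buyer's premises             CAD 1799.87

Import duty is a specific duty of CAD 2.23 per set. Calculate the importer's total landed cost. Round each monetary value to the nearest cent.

Total landed cost: CAD 278148.51

EXW: the seller makes goods available at their premises; the buyer bears all onward costs.
CIF value = EXW price + inland to port + export clearance + origin terminal + freight + insurance = 217803.97 + 976.29 + 111.94 + 833.86 + 7234.58 + 203.61 = 227164.25
Import duty = 21872 × 2.23 = 48774.56
Buyer bears: inland to port 976.29 + export clearance 111.94 + origin terminal 833.86 + freight 7234.58 + insurance 203.61 + destination terminal 409.83 + delivery 1799.87 + duty 48774.56 = 60344.54
Landed cost = invoice 217803.97 + 60344.54 = 278148.51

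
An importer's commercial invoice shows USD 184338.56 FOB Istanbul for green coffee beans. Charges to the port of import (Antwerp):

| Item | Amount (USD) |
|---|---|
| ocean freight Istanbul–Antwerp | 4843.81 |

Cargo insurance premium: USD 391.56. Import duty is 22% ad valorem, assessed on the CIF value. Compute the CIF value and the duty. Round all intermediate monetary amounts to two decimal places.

CIF = FOB price + freight + insurance
CIF = 184338.56 + 4843.81 + 391.56 = 189573.93
Import duty = 189573.93 × 22% = 41706.26

CIF value: USD 189573.93; import duty: USD 41706.26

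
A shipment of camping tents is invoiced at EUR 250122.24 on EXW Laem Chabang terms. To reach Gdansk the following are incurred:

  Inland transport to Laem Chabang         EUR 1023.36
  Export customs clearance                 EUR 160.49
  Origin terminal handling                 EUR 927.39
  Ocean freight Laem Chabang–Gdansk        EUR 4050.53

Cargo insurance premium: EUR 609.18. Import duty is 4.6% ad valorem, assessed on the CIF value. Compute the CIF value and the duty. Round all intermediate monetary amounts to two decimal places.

CIF = EXW price + pre-shipment costs + freight + insurance
CIF = 250122.24 + 1023.36 + 160.49 + 927.39 + 4050.53 + 609.18 = 256893.19
Import duty = 256893.19 × 4.6% = 11817.09

CIF value: EUR 256893.19; import duty: EUR 11817.09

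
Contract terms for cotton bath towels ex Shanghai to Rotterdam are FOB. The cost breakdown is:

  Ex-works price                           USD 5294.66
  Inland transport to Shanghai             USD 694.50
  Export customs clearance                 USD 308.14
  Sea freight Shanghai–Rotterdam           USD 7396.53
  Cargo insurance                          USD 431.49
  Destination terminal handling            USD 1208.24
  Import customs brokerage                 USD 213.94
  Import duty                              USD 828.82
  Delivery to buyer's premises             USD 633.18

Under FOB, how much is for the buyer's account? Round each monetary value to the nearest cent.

FOB: the seller bears costs until goods are on board at the origin port; the buyer bears freight, insurance and all costs thereafter.
Seller's account: goods 5294.66 + inland to port 694.50 + export clearance 308.14 = 6297.30
Buyer's account: freight 7396.53 + insurance 431.49 + destination terminal 1208.24 + brokerage 213.94 + duty 828.82 + delivery 633.18 = 10712.20

Buyer's account: USD 10712.20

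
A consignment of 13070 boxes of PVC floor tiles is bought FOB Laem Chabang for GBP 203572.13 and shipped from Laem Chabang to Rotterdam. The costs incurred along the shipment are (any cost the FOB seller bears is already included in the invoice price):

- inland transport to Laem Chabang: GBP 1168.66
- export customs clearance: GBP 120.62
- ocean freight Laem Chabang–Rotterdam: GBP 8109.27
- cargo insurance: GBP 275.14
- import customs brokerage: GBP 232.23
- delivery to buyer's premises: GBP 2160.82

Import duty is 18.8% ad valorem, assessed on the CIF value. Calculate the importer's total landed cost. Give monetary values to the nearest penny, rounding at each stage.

FOB: the seller bears costs until goods are on board at the origin port; the buyer bears freight, insurance and all costs thereafter.
Already in the invoice (seller's account under FOB): inland to port, export clearance — exclude.
CIF value = FOB price + freight + insurance = 203572.13 + 8109.27 + 275.14 = 211956.54
Import duty = 211956.54 × 18.8% = 39847.83
Buyer bears: freight 8109.27 + insurance 275.14 + brokerage 232.23 + delivery 2160.82 + duty 39847.83 = 50625.29
Landed cost = invoice 203572.13 + 50625.29 = 254197.42

Total landed cost: GBP 254197.42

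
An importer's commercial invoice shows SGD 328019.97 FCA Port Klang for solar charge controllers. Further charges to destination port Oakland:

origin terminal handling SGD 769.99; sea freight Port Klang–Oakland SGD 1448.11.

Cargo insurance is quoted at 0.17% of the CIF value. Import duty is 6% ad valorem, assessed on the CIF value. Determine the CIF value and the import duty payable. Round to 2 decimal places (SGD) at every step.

CIF value: SGD 330800.43; import duty: SGD 19848.03

Let C be the CIF value. C = FCA price + pre-shipment costs + freight + 0.17% × C
C − 0.17% × C = 328019.97 + 769.99 + 1448.11
0.9983 × C = 330238.07
C = 330238.07 / 0.9983 = 330800.43
Insurance premium = 0.17% × 330800.43 = 562.36
Import duty = 330800.43 × 6% = 19848.03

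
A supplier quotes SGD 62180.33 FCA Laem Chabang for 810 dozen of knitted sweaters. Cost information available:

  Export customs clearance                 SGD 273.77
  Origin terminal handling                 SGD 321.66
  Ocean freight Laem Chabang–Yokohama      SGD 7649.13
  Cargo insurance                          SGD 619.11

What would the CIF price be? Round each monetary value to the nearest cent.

Not relevant to the conversion: export clearance — on the seller under both FCA and CIF; already in the FCA price and stays in the CIF price.
From FCA to CIF, the seller additionally bears: origin terminal, freight, insurance.
CIF price = 62180.33 + 321.66 + 7649.13 + 619.11 = 70770.23

CIF price: SGD 70770.23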